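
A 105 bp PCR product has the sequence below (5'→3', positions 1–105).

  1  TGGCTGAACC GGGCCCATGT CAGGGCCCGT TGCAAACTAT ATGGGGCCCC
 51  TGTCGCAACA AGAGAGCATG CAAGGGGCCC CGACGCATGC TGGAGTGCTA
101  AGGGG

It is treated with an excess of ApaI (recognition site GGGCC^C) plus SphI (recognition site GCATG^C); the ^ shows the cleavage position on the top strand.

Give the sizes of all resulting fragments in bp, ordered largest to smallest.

22, 21, 16, 15, 12, 10, 9 bp

ApaI sites (GGGCCC) start at positions 11, 23, 44, 75.
ApaI cuts after base 5 of each site (before the last base), so after positions 15, 27, 48, 79.
SphI sites (GCATGC) start at positions 66, 85.
SphI cuts after base 5 of each site (before the last base), so after positions 70, 89.
Combined cut positions: 15, 27, 48, 70, 79, 89.
Linear molecule, 6 cuts → 7 fragments:
  1–15 → 15 bp
  16–27 → 12 bp
  28–48 → 21 bp
  49–70 → 22 bp
  71–79 → 9 bp
  80–89 → 10 bp
  90–105 → 16 bp
Sorted largest to smallest: 22, 21, 16, 15, 12, 10, 9 bp.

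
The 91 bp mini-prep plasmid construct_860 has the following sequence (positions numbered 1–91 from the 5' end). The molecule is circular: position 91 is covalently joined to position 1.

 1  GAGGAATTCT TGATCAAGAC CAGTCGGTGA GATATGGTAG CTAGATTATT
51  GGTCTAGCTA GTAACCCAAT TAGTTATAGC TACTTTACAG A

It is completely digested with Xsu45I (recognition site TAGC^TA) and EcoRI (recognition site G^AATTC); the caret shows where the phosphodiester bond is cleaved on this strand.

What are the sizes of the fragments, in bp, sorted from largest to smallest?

37, 22, 17, 15 bp

Xsu45I sites (TAGCTA) start at positions 38, 55, 77.
Xsu45I cuts after base 4 of each site, so after positions 41, 58, 80.
The EcoRI site (GAATTC) starts at position 4.
EcoRI cuts after the first base of each site, so after position 4.
Combined cut positions: 4, 41, 58, 80.
Circular molecule, 4 cuts → 4 fragments:
  5–41 → 37 bp
  42–58 → 17 bp
  59–80 → 22 bp
  81–91 then 1–4 → 11 + 4 = 15 bp
Sorted largest to smallest: 37, 22, 17, 15 bp.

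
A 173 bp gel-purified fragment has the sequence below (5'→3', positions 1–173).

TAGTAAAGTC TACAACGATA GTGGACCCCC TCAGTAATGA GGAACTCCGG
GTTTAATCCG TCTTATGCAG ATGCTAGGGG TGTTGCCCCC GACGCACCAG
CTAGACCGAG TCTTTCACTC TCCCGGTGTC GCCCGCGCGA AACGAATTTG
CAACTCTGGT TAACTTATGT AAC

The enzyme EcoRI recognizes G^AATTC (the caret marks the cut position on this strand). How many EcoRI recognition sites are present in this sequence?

No occurrence of GAATTC is present in the sequence.
EcoRI does not cut: 0 sites.

0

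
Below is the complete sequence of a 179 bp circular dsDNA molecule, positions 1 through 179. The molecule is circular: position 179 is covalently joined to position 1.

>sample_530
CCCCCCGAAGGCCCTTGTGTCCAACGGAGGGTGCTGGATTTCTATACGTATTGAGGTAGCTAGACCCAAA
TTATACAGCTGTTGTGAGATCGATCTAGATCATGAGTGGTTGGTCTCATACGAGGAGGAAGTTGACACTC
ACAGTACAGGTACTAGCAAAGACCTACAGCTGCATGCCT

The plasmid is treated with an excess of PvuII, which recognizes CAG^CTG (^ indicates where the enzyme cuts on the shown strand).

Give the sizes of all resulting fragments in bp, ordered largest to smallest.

PvuII sites (CAGCTG) start at positions 76, 167.
PvuII cuts after base 3 of each site, so after positions 78, 169.
Circular molecule, 2 cuts → 2 fragments:
  79–169 → 91 bp
  170–179 then 1–78 → 10 + 78 = 88 bp
Sorted largest to smallest: 91, 88 bp.

91, 88 bp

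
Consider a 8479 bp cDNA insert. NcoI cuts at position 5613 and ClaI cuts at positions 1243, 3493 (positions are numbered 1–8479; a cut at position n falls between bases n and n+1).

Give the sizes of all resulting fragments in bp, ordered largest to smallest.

2866, 2250, 2120, 1243 bp

Combined cut positions (sorted): 1243, 3493, 5613.
Linear molecule, 3 cuts → 4 fragments:
  1243 − 0 = 1243 bp
  3493 − 1243 = 2250 bp
  5613 − 3493 = 2120 bp
  8479 − 5613 = 2866 bp
Sorted largest to smallest: 2866, 2250, 2120, 1243 bp.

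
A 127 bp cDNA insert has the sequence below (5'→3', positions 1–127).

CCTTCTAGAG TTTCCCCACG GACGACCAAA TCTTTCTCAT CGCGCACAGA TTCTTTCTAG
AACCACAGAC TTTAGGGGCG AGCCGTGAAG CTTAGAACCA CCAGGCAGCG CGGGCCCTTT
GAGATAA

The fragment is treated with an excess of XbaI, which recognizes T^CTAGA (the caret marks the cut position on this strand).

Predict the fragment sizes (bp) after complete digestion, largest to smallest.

71, 52, 4 bp

XbaI sites (TCTAGA) start at positions 4, 56.
XbaI cuts after the first base of each site, so after positions 4, 56.
Linear molecule, 2 cuts → 3 fragments:
  1–4 → 4 bp
  5–56 → 52 bp
  57–127 → 71 bp
Sorted largest to smallest: 71, 52, 4 bp.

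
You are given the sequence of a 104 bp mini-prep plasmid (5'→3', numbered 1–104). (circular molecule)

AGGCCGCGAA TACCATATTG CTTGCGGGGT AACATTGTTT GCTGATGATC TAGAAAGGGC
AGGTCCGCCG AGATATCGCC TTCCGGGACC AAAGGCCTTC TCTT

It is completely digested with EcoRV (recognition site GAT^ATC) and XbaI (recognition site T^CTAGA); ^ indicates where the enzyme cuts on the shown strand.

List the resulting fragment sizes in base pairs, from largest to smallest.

79, 25 bp

The EcoRV site (GATATC) starts at position 72.
EcoRV cuts after base 3 of each site, so after position 74.
The XbaI site (TCTAGA) starts at position 49.
XbaI cuts after the first base of each site, so after position 49.
Combined cut positions: 49, 74.
Circular molecule, 2 cuts → 2 fragments:
  50–74 → 25 bp
  75–104 then 1–49 → 30 + 49 = 79 bp
Sorted largest to smallest: 79, 25 bp.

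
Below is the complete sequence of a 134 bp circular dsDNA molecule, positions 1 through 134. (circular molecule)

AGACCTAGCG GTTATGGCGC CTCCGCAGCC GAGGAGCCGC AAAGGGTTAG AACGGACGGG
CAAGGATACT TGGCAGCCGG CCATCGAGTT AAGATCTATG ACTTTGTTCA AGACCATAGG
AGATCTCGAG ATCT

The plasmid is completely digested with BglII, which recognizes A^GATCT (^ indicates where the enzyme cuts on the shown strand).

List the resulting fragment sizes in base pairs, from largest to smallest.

BglII sites (AGATCT) start at positions 92, 121, 129.
BglII cuts after the first base of each site, so after positions 92, 121, 129.
Circular molecule, 3 cuts → 3 fragments:
  93–121 → 29 bp
  122–129 → 8 bp
  130–134 then 1–92 → 5 + 92 = 97 bp
Sorted largest to smallest: 97, 29, 8 bp.

97, 29, 8 bp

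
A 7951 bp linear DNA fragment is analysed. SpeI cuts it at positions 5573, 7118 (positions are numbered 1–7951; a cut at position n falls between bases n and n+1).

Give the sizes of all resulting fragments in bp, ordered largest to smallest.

5573, 1545, 833 bp

Linear molecule, 2 cuts → 3 fragments:
  5573 − 0 = 5573 bp
  7118 − 5573 = 1545 bp
  7951 − 7118 = 833 bp
Sorted largest to smallest: 5573, 1545, 833 bp.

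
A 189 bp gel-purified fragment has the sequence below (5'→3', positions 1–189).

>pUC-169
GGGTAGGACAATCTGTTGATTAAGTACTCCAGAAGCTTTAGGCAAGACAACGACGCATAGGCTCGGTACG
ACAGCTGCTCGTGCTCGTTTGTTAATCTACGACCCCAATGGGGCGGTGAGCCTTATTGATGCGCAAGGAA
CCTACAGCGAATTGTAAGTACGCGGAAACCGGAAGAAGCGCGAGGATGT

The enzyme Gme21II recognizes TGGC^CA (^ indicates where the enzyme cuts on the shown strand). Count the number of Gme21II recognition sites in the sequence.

No occurrence of TGGCCA is present in the sequence.
Gme21II does not cut: 0 sites.

0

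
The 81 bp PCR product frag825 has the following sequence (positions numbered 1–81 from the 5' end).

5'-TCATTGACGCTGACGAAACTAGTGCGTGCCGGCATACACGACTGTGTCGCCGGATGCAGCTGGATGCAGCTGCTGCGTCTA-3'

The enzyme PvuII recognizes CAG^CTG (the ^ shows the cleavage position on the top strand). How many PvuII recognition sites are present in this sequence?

2

CAGCTG occurs starting at positions 57, 67.
PvuII cuts at 2 sites.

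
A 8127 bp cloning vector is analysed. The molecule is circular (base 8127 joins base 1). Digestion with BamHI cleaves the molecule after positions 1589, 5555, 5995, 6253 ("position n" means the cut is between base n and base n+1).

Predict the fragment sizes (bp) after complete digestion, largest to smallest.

3966, 3463, 440, 258 bp

Circular molecule, 4 cuts → 4 fragments:
  5555 − 1589 = 3966 bp
  5995 − 5555 = 440 bp
  6253 − 5995 = 258 bp
  wrap: 8127 − 6253 + 1589 = 3463 bp
Sorted largest to smallest: 3966, 3463, 440, 258 bp.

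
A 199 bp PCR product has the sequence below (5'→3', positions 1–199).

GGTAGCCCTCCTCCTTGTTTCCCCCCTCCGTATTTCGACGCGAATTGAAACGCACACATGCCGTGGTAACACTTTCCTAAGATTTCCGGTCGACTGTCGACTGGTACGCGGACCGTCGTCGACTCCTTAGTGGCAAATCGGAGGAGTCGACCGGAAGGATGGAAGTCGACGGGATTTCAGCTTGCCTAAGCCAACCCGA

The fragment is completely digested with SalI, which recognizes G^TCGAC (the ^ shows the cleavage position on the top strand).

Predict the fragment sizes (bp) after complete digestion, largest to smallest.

89, 34, 28, 22, 19, 7 bp

SalI sites (GTCGAC) start at positions 89, 96, 118, 146, 165.
SalI cuts after the first base of each site, so after positions 89, 96, 118, 146, 165.
Linear molecule, 5 cuts → 6 fragments:
  1–89 → 89 bp
  90–96 → 7 bp
  97–118 → 22 bp
  119–146 → 28 bp
  147–165 → 19 bp
  166–199 → 34 bp
Sorted largest to smallest: 89, 34, 28, 22, 19, 7 bp.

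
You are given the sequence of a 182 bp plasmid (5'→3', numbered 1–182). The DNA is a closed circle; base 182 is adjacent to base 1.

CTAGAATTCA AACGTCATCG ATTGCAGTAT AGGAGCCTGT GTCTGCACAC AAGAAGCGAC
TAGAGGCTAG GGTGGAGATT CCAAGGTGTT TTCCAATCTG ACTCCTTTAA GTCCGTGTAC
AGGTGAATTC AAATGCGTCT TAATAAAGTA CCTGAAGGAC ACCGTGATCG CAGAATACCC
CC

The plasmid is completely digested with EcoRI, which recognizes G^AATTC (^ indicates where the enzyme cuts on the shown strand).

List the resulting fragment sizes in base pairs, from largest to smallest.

EcoRI sites (GAATTC) start at positions 4, 125.
EcoRI cuts after the first base of each site, so after positions 4, 125.
Circular molecule, 2 cuts → 2 fragments:
  5–125 → 121 bp
  126–182 then 1–4 → 57 + 4 = 61 bp
Sorted largest to smallest: 121, 61 bp.

121, 61 bp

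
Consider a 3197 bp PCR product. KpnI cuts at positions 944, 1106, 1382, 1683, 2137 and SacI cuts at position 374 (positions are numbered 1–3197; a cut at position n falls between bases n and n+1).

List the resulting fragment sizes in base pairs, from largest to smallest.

1060, 570, 454, 374, 301, 276, 162 bp

Combined cut positions (sorted): 374, 944, 1106, 1382, 1683, 2137.
Linear molecule, 6 cuts → 7 fragments:
  374 − 0 = 374 bp
  944 − 374 = 570 bp
  1106 − 944 = 162 bp
  1382 − 1106 = 276 bp
  1683 − 1382 = 301 bp
  2137 − 1683 = 454 bp
  3197 − 2137 = 1060 bp
Sorted largest to smallest: 1060, 570, 454, 374, 301, 276, 162 bp.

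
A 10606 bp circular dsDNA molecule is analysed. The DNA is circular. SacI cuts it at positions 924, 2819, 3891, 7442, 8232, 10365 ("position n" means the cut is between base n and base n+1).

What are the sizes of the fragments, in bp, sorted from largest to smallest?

3551, 2133, 1895, 1165, 1072, 790 bp

Circular molecule, 6 cuts → 6 fragments:
  2819 − 924 = 1895 bp
  3891 − 2819 = 1072 bp
  7442 − 3891 = 3551 bp
  8232 − 7442 = 790 bp
  10365 − 8232 = 2133 bp
  wrap: 10606 − 10365 + 924 = 1165 bp
Sorted largest to smallest: 3551, 2133, 1895, 1165, 1072, 790 bp.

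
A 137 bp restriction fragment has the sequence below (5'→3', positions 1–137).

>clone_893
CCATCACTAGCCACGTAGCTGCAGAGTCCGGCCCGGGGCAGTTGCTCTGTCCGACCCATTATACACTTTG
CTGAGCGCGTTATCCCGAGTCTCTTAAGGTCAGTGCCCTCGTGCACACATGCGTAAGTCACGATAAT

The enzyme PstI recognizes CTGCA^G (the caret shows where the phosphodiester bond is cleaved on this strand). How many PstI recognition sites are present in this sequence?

1

CTGCAG occurs starting at position 19.
PstI cuts at 1 site.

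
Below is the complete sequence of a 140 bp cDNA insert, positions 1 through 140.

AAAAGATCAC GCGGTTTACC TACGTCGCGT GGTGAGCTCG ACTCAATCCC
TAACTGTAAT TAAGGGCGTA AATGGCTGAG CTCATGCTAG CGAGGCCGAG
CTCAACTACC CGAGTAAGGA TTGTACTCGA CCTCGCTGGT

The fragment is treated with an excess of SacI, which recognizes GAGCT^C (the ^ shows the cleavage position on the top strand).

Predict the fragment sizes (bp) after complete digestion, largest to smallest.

44, 38, 38, 20 bp

SacI sites (GAGCTC) start at positions 34, 78, 98.
SacI cuts after base 5 of each site (before the last base), so after positions 38, 82, 102.
Linear molecule, 3 cuts → 4 fragments:
  1–38 → 38 bp
  39–82 → 44 bp
  83–102 → 20 bp
  103–140 → 38 bp
Sorted largest to smallest: 44, 38, 38, 20 bp.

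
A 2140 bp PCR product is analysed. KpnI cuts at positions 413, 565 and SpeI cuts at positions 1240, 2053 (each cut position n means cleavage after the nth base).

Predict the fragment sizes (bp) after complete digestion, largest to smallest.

813, 675, 413, 152, 87 bp

Combined cut positions (sorted): 413, 565, 1240, 2053.
Linear molecule, 4 cuts → 5 fragments:
  413 − 0 = 413 bp
  565 − 413 = 152 bp
  1240 − 565 = 675 bp
  2053 − 1240 = 813 bp
  2140 − 2053 = 87 bp
Sorted largest to smallest: 813, 675, 413, 152, 87 bp.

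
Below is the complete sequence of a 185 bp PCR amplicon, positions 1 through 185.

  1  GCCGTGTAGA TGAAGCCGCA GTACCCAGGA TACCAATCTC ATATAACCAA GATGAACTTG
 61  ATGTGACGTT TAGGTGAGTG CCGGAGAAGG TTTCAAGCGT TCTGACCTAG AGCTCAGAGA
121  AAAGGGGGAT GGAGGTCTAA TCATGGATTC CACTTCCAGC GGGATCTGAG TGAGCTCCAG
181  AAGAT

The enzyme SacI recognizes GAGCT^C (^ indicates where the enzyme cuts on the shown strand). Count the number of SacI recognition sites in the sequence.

2

GAGCTC occurs starting at positions 110, 172.
SacI cuts at 2 sites.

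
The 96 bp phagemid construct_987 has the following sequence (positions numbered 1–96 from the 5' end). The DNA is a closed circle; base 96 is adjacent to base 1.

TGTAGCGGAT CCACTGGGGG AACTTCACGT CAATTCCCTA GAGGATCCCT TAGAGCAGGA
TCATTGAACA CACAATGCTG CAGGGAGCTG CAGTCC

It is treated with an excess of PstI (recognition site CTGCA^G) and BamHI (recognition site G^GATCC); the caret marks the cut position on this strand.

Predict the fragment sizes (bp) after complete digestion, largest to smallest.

39, 36, 11, 10 bp

PstI sites (CTGCAG) start at positions 78, 88.
PstI cuts after base 5 of each site (before the last base), so after positions 82, 92.
BamHI sites (GGATCC) start at positions 7, 43.
BamHI cuts after the first base of each site, so after positions 7, 43.
Combined cut positions: 7, 43, 82, 92.
Circular molecule, 4 cuts → 4 fragments:
  8–43 → 36 bp
  44–82 → 39 bp
  83–92 → 10 bp
  93–96 then 1–7 → 4 + 7 = 11 bp
Sorted largest to smallest: 39, 36, 11, 10 bp.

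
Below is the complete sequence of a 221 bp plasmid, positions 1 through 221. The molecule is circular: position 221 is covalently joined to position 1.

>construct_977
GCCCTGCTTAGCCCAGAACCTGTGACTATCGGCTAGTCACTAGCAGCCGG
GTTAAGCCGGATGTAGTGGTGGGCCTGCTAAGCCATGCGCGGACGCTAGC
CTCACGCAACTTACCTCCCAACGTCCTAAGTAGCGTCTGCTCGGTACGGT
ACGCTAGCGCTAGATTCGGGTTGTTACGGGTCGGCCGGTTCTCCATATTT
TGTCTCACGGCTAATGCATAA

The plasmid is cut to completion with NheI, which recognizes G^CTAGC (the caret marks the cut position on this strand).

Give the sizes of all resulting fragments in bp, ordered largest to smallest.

NheI sites (GCTAGC) start at positions 95, 153.
NheI cuts after the first base of each site, so after positions 95, 153.
Circular molecule, 2 cuts → 2 fragments:
  96–153 → 58 bp
  154–221 then 1–95 → 68 + 95 = 163 bp
Sorted largest to smallest: 163, 58 bp.

163, 58 bp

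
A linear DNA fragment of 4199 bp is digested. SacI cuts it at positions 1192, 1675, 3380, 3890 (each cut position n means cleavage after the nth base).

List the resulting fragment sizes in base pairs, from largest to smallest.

1705, 1192, 510, 483, 309 bp

Linear molecule, 4 cuts → 5 fragments:
  1192 − 0 = 1192 bp
  1675 − 1192 = 483 bp
  3380 − 1675 = 1705 bp
  3890 − 3380 = 510 bp
  4199 − 3890 = 309 bp
Sorted largest to smallest: 1705, 1192, 510, 483, 309 bp.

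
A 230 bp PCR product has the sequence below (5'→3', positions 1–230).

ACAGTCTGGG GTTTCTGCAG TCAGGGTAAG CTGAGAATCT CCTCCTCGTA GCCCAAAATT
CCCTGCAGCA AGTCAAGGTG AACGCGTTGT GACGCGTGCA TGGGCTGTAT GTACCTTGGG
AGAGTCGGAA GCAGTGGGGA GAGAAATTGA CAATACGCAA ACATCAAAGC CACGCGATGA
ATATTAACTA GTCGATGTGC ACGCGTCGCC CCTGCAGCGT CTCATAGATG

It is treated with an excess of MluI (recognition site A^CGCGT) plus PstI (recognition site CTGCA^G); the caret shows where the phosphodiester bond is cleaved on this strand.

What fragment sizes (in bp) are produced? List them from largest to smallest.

MluI sites (ACGCGT) start at positions 82, 92, 201.
MluI cuts after the first base of each site, so after positions 82, 92, 201.
PstI sites (CTGCAG) start at positions 15, 63, 212.
PstI cuts after base 5 of each site (before the last base), so after positions 19, 67, 216.
Combined cut positions: 19, 67, 82, 92, 201, 216.
Linear molecule, 6 cuts → 7 fragments:
  1–19 → 19 bp
  20–67 → 48 bp
  68–82 → 15 bp
  83–92 → 10 bp
  93–201 → 109 bp
  202–216 → 15 bp
  217–230 → 14 bp
Sorted largest to smallest: 109, 48, 19, 15, 15, 14, 10 bp.

109, 48, 19, 15, 15, 14, 10 bp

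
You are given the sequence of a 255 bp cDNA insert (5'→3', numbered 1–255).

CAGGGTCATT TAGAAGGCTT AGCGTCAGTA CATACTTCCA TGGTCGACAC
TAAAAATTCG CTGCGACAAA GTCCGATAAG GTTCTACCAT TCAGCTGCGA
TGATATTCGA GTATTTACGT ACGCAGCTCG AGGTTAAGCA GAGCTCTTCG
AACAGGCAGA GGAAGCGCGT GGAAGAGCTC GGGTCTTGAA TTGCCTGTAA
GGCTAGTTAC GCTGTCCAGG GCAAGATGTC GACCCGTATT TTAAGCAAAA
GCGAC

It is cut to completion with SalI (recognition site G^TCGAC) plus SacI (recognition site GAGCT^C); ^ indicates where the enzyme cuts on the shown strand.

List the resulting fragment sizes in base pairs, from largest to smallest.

SalI sites (GTCGAC) start at positions 43, 228.
SalI cuts after the first base of each site, so after positions 43, 228.
SacI sites (GAGCTC) start at positions 141, 175.
SacI cuts after base 5 of each site (before the last base), so after positions 145, 179.
Combined cut positions: 43, 145, 179, 228.
Linear molecule, 4 cuts → 5 fragments:
  1–43 → 43 bp
  44–145 → 102 bp
  146–179 → 34 bp
  180–228 → 49 bp
  229–255 → 27 bp
Sorted largest to smallest: 102, 49, 43, 34, 27 bp.

102, 49, 43, 34, 27 bp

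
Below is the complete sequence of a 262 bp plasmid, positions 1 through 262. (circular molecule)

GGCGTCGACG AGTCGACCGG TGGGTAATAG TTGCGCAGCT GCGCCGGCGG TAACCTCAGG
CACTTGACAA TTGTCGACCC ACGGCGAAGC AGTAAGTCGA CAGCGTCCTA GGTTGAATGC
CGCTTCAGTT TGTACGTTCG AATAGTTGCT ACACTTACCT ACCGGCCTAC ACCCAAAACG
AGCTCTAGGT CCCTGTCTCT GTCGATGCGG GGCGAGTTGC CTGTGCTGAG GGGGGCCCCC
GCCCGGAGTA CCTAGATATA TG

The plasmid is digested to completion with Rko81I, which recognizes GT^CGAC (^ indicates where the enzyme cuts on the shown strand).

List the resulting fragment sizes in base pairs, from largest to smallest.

170, 61, 23, 8 bp

Rko81I sites (GTCGAC) start at positions 4, 12, 73, 96.
Rko81I cuts after base 2 of each site, so after positions 5, 13, 74, 97.
Circular molecule, 4 cuts → 4 fragments:
  6–13 → 8 bp
  14–74 → 61 bp
  75–97 → 23 bp
  98–262 then 1–5 → 165 + 5 = 170 bp
Sorted largest to smallest: 170, 61, 23, 8 bp.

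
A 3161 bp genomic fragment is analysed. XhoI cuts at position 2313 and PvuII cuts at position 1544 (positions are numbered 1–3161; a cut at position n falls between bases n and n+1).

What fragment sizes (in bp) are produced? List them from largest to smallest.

Combined cut positions (sorted): 1544, 2313.
Linear molecule, 2 cuts → 3 fragments:
  1544 − 0 = 1544 bp
  2313 − 1544 = 769 bp
  3161 − 2313 = 848 bp
Sorted largest to smallest: 1544, 848, 769 bp.

1544, 848, 769 bp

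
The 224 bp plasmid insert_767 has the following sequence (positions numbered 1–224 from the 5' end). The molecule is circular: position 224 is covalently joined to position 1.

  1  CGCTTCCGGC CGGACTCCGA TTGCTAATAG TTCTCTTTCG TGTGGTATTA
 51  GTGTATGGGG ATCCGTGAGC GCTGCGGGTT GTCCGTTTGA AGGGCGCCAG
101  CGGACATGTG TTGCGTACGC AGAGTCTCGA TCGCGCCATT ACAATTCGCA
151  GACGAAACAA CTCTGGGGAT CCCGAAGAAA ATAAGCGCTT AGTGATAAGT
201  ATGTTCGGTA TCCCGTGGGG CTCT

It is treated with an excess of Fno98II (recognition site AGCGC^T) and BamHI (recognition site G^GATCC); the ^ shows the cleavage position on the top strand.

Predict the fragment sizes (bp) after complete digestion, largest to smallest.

95, 95, 21, 13 bp

Fno98II sites (AGCGCT) start at positions 68, 184.
Fno98II cuts after base 5 of each site (before the last base), so after positions 72, 188.
BamHI sites (GGATCC) start at positions 59, 167.
BamHI cuts after the first base of each site, so after positions 59, 167.
Combined cut positions: 59, 72, 167, 188.
Circular molecule, 4 cuts → 4 fragments:
  60–72 → 13 bp
  73–167 → 95 bp
  168–188 → 21 bp
  189–224 then 1–59 → 36 + 59 = 95 bp
Sorted largest to smallest: 95, 95, 21, 13 bp.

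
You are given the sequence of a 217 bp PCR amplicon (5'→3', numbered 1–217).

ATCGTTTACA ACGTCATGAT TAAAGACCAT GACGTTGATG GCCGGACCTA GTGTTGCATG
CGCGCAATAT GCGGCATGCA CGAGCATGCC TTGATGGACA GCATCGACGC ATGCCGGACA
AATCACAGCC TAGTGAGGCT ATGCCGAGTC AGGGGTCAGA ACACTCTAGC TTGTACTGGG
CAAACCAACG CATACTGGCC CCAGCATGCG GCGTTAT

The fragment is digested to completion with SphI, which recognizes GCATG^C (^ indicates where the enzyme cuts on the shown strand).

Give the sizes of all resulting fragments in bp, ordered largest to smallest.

95, 60, 25, 18, 10, 9 bp

SphI sites (GCATGC) start at positions 56, 74, 84, 109, 204.
SphI cuts after base 5 of each site (before the last base), so after positions 60, 78, 88, 113, 208.
Linear molecule, 5 cuts → 6 fragments:
  1–60 → 60 bp
  61–78 → 18 bp
  79–88 → 10 bp
  89–113 → 25 bp
  114–208 → 95 bp
  209–217 → 9 bp
Sorted largest to smallest: 95, 60, 25, 18, 10, 9 bp.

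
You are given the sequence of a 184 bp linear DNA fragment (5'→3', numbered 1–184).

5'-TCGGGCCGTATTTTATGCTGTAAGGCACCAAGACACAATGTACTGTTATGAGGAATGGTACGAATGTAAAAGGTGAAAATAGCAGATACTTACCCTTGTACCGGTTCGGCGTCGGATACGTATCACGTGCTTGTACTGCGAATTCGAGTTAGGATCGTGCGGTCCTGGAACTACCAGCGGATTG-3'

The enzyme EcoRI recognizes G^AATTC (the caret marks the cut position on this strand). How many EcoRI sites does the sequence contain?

1

GAATTC occurs starting at position 140.
EcoRI cuts at 1 site.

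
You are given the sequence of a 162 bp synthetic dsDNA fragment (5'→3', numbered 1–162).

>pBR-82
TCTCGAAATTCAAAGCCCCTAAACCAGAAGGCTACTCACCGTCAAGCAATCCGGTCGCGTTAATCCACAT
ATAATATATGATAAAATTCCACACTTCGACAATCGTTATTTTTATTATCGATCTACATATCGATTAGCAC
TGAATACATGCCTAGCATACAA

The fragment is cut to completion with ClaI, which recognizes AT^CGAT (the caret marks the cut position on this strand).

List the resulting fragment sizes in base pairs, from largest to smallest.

118, 32, 12 bp

ClaI sites (ATCGAT) start at positions 117, 129.
ClaI cuts after base 2 of each site, so after positions 118, 130.
Linear molecule, 2 cuts → 3 fragments:
  1–118 → 118 bp
  119–130 → 12 bp
  131–162 → 32 bp
Sorted largest to smallest: 118, 32, 12 bp.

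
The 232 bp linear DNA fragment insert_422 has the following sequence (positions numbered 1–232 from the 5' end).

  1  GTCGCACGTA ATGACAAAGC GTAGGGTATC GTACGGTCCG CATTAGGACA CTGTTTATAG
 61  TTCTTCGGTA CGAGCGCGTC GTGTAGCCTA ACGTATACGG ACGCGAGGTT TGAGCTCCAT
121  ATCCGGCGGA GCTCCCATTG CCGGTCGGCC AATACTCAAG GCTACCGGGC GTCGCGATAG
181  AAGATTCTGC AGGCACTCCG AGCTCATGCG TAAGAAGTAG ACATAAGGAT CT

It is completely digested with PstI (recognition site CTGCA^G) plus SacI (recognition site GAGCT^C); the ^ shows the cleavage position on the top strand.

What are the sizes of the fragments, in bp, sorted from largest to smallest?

116, 58, 28, 17, 13 bp

The PstI site (CTGCAG) starts at position 187.
PstI cuts after base 5 of each site (before the last base), so after position 191.
SacI sites (GAGCTC) start at positions 112, 129, 200.
SacI cuts after base 5 of each site (before the last base), so after positions 116, 133, 204.
Combined cut positions: 116, 133, 191, 204.
Linear molecule, 4 cuts → 5 fragments:
  1–116 → 116 bp
  117–133 → 17 bp
  134–191 → 58 bp
  192–204 → 13 bp
  205–232 → 28 bp
Sorted largest to smallest: 116, 58, 28, 17, 13 bp.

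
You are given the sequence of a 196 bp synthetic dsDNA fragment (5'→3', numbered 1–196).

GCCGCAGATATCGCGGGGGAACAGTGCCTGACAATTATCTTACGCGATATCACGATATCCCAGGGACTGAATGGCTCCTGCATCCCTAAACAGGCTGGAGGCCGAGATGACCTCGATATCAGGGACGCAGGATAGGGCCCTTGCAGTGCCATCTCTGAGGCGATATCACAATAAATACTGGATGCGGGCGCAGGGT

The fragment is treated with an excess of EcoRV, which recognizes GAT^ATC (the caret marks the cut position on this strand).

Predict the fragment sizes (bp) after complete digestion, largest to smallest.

EcoRV sites (GATATC) start at positions 7, 46, 54, 115, 162.
EcoRV cuts after base 3 of each site, so after positions 9, 48, 56, 117, 164.
Linear molecule, 5 cuts → 6 fragments:
  1–9 → 9 bp
  10–48 → 39 bp
  49–56 → 8 bp
  57–117 → 61 bp
  118–164 → 47 bp
  165–196 → 32 bp
Sorted largest to smallest: 61, 47, 39, 32, 9, 8 bp.

61, 47, 39, 32, 9, 8 bp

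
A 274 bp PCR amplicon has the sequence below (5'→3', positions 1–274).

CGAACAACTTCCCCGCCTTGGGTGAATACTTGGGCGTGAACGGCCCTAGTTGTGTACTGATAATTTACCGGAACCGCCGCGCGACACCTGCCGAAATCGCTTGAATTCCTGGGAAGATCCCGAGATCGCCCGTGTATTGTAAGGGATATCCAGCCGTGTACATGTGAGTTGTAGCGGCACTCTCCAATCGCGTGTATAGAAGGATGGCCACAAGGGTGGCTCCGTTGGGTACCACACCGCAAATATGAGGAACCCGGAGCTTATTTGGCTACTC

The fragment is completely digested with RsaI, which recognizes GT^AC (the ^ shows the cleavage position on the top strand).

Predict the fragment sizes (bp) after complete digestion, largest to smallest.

104, 71, 55, 44 bp

RsaI sites (GTAC) start at positions 54, 158, 229.
RsaI cuts after base 2 of each site, so after positions 55, 159, 230.
Linear molecule, 3 cuts → 4 fragments:
  1–55 → 55 bp
  56–159 → 104 bp
  160–230 → 71 bp
  231–274 → 44 bp
Sorted largest to smallest: 104, 71, 55, 44 bp.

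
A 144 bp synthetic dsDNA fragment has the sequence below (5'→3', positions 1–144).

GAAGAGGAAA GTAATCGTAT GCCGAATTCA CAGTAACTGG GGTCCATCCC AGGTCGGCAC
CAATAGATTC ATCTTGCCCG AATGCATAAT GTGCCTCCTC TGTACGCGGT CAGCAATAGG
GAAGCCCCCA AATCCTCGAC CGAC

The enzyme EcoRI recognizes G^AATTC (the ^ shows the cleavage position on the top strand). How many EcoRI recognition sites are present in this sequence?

GAATTC occurs starting at position 24.
EcoRI cuts at 1 site.

1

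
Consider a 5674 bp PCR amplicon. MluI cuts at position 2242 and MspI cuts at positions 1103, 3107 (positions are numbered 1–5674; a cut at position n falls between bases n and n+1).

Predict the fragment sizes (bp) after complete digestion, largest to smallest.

2567, 1139, 1103, 865 bp

Combined cut positions (sorted): 1103, 2242, 3107.
Linear molecule, 3 cuts → 4 fragments:
  1103 − 0 = 1103 bp
  2242 − 1103 = 1139 bp
  3107 − 2242 = 865 bp
  5674 − 3107 = 2567 bp
Sorted largest to smallest: 2567, 1139, 1103, 865 bp.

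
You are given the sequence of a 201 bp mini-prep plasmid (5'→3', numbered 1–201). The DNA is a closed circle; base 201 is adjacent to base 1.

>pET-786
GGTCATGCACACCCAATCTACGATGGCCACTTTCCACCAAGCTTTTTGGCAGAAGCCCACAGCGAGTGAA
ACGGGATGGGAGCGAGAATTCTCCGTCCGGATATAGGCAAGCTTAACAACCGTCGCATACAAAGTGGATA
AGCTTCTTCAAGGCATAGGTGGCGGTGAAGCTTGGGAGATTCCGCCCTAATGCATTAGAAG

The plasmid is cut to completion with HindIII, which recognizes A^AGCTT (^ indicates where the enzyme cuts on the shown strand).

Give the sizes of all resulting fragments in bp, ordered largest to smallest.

72, 70, 31, 28 bp

HindIII sites (AAGCTT) start at positions 39, 109, 140, 168.
HindIII cuts after the first base of each site, so after positions 39, 109, 140, 168.
Circular molecule, 4 cuts → 4 fragments:
  40–109 → 70 bp
  110–140 → 31 bp
  141–168 → 28 bp
  169–201 then 1–39 → 33 + 39 = 72 bp
Sorted largest to smallest: 72, 70, 31, 28 bp.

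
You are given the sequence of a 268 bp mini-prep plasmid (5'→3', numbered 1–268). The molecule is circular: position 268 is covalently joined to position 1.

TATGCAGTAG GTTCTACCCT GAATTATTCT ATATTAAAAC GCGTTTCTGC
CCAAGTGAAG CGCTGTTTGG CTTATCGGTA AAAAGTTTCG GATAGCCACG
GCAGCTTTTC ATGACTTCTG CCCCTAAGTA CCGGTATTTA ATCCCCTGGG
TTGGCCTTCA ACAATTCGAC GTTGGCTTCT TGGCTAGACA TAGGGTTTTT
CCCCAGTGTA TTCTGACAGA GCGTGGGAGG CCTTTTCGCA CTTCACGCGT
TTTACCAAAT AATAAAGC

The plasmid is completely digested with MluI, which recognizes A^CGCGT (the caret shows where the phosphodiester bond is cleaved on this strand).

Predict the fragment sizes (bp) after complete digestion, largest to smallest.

206, 62 bp

MluI sites (ACGCGT) start at positions 39, 245.
MluI cuts after the first base of each site, so after positions 39, 245.
Circular molecule, 2 cuts → 2 fragments:
  40–245 → 206 bp
  246–268 then 1–39 → 23 + 39 = 62 bp
Sorted largest to smallest: 206, 62 bp.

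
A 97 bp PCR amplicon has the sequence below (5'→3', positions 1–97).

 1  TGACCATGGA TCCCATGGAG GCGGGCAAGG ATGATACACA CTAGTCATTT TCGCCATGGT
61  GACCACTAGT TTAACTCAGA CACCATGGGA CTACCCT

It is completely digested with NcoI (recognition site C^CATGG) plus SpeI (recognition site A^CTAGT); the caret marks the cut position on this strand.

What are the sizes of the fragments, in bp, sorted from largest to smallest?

NcoI sites (CCATGG) start at positions 4, 13, 54, 83.
NcoI cuts after the first base of each site, so after positions 4, 13, 54, 83.
SpeI sites (ACTAGT) start at positions 40, 65.
SpeI cuts after the first base of each site, so after positions 40, 65.
Combined cut positions: 4, 13, 40, 54, 65, 83.
Linear molecule, 6 cuts → 7 fragments:
  1–4 → 4 bp
  5–13 → 9 bp
  14–40 → 27 bp
  41–54 → 14 bp
  55–65 → 11 bp
  66–83 → 18 bp
  84–97 → 14 bp
Sorted largest to smallest: 27, 18, 14, 14, 11, 9, 4 bp.

27, 18, 14, 14, 11, 9, 4 bp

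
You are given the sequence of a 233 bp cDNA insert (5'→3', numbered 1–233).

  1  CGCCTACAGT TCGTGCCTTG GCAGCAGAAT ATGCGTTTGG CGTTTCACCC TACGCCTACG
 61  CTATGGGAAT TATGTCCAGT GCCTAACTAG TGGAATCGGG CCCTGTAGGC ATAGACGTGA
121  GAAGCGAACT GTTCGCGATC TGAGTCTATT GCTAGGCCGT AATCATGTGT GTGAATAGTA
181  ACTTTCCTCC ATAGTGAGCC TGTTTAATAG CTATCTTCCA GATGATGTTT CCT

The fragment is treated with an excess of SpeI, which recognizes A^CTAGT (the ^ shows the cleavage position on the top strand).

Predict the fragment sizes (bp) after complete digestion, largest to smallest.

147, 86 bp

The SpeI site (ACTAGT) starts at position 86.
SpeI cuts after the first base of each site, so after position 86.
Linear molecule, 1 cut → 2 fragments:
  1–86 → 86 bp
  87–233 → 147 bp
Sorted largest to smallest: 147, 86 bp.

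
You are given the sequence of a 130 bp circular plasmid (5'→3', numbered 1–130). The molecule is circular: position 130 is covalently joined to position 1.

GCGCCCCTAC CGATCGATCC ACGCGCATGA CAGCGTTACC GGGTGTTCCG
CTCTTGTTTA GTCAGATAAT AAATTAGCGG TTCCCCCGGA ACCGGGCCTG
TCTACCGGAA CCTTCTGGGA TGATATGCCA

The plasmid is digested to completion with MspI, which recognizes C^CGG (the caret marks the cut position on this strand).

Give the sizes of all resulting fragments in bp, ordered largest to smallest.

64, 47, 13, 6 bp

MspI sites (CCGG) start at positions 39, 86, 92, 105.
MspI cuts after the first base of each site, so after positions 39, 86, 92, 105.
Circular molecule, 4 cuts → 4 fragments:
  40–86 → 47 bp
  87–92 → 6 bp
  93–105 → 13 bp
  106–130 then 1–39 → 25 + 39 = 64 bp
Sorted largest to smallest: 64, 47, 13, 6 bp.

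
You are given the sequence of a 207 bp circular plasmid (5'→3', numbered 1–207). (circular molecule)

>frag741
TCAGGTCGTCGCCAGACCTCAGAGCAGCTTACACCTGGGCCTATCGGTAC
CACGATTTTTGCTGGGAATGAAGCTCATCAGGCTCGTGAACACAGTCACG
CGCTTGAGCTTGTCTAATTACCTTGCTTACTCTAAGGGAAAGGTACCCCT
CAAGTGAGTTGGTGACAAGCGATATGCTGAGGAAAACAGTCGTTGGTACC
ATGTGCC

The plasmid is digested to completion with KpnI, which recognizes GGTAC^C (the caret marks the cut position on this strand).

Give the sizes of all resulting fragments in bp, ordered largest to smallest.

96, 58, 53 bp

KpnI sites (GGTACC) start at positions 46, 142, 195.
KpnI cuts after base 5 of each site (before the last base), so after positions 50, 146, 199.
Circular molecule, 3 cuts → 3 fragments:
  51–146 → 96 bp
  147–199 → 53 bp
  200–207 then 1–50 → 8 + 50 = 58 bp
Sorted largest to smallest: 96, 58, 53 bp.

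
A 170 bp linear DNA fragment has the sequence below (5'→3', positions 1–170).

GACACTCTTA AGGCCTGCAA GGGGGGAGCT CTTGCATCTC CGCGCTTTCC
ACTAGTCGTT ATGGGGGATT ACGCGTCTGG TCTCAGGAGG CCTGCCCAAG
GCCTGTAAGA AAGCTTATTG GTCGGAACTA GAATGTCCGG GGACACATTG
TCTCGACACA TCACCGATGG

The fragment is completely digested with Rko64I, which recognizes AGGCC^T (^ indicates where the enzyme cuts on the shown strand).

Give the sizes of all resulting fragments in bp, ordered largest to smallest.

77, 67, 15, 11 bp

Rko64I sites (AGGCCT) start at positions 11, 88, 99.
Rko64I cuts after base 5 of each site (before the last base), so after positions 15, 92, 103.
Linear molecule, 3 cuts → 4 fragments:
  1–15 → 15 bp
  16–92 → 77 bp
  93–103 → 11 bp
  104–170 → 67 bp
Sorted largest to smallest: 77, 67, 15, 11 bp.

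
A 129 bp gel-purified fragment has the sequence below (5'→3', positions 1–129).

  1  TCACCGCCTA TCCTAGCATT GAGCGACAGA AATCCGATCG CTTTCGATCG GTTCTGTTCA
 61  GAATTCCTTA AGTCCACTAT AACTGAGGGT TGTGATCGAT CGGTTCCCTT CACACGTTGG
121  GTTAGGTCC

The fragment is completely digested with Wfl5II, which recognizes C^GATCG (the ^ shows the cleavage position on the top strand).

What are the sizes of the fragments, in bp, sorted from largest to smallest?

52, 35, 32, 10 bp

Wfl5II sites (CGATCG) start at positions 35, 45, 97.
Wfl5II cuts after the first base of each site, so after positions 35, 45, 97.
Linear molecule, 3 cuts → 4 fragments:
  1–35 → 35 bp
  36–45 → 10 bp
  46–97 → 52 bp
  98–129 → 32 bp
Sorted largest to smallest: 52, 35, 32, 10 bp.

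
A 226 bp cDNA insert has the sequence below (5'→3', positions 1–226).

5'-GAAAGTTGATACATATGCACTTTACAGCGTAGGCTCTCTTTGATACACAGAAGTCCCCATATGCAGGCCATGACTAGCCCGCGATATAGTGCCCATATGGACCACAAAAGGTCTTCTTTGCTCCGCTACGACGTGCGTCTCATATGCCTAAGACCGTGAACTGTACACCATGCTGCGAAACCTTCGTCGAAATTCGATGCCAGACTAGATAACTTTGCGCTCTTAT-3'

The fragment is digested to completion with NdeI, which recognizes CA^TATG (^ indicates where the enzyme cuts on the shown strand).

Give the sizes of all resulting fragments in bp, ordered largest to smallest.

84, 47, 46, 36, 13 bp

NdeI sites (CATATG) start at positions 12, 58, 94, 141.
NdeI cuts after base 2 of each site, so after positions 13, 59, 95, 142.
Linear molecule, 4 cuts → 5 fragments:
  1–13 → 13 bp
  14–59 → 46 bp
  60–95 → 36 bp
  96–142 → 47 bp
  143–226 → 84 bp
Sorted largest to smallest: 84, 47, 46, 36, 13 bp.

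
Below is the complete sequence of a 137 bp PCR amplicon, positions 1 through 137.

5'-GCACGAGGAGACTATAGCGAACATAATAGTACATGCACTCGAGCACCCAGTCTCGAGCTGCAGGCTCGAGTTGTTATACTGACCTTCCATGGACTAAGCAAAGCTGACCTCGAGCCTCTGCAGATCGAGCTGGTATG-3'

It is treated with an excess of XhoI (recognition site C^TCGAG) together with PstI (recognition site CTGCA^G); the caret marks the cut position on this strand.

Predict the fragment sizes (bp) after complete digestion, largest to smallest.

44, 38, 15, 14, 13, 10, 3 bp

XhoI sites (CTCGAG) start at positions 38, 52, 65, 109.
XhoI cuts after the first base of each site, so after positions 38, 52, 65, 109.
PstI sites (CTGCAG) start at positions 58, 118.
PstI cuts after base 5 of each site (before the last base), so after positions 62, 122.
Combined cut positions: 38, 52, 62, 65, 109, 122.
Linear molecule, 6 cuts → 7 fragments:
  1–38 → 38 bp
  39–52 → 14 bp
  53–62 → 10 bp
  63–65 → 3 bp
  66–109 → 44 bp
  110–122 → 13 bp
  123–137 → 15 bp
Sorted largest to smallest: 44, 38, 15, 14, 13, 10, 3 bp.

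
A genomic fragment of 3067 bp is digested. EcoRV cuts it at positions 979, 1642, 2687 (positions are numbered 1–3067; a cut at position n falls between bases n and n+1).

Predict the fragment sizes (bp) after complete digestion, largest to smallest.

Linear molecule, 3 cuts → 4 fragments:
  979 − 0 = 979 bp
  1642 − 979 = 663 bp
  2687 − 1642 = 1045 bp
  3067 − 2687 = 380 bp
Sorted largest to smallest: 1045, 979, 663, 380 bp.

1045, 979, 663, 380 bp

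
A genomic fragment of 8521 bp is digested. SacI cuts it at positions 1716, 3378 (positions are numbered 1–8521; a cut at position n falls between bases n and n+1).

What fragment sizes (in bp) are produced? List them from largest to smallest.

5143, 1716, 1662 bp

Linear molecule, 2 cuts → 3 fragments:
  1716 − 0 = 1716 bp
  3378 − 1716 = 1662 bp
  8521 − 3378 = 5143 bp
Sorted largest to smallest: 5143, 1716, 1662 bp.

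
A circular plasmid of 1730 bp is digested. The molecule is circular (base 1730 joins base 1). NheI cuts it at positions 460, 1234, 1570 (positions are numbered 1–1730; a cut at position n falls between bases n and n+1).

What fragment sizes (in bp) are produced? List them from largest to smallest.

774, 620, 336 bp

Circular molecule, 3 cuts → 3 fragments:
  1234 − 460 = 774 bp
  1570 − 1234 = 336 bp
  wrap: 1730 − 1570 + 460 = 620 bp
Sorted largest to smallest: 774, 620, 336 bp.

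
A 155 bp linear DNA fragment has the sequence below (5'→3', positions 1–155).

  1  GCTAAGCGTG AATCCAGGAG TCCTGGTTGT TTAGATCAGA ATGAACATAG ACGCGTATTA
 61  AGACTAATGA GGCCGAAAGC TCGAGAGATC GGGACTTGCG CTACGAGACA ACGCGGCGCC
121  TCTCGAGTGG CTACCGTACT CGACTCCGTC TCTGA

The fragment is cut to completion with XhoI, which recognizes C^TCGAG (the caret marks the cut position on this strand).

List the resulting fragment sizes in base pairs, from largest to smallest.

80, 42, 33 bp

XhoI sites (CTCGAG) start at positions 80, 122.
XhoI cuts after the first base of each site, so after positions 80, 122.
Linear molecule, 2 cuts → 3 fragments:
  1–80 → 80 bp
  81–122 → 42 bp
  123–155 → 33 bp
Sorted largest to smallest: 80, 42, 33 bp.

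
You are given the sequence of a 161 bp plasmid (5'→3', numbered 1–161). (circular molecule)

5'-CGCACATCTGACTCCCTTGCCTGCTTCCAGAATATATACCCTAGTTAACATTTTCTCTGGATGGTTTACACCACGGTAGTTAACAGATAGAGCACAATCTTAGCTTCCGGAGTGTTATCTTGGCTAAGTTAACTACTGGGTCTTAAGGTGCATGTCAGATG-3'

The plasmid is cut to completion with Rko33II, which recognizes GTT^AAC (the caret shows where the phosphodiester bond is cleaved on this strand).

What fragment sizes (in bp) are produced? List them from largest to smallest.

77, 49, 35 bp

Rko33II sites (GTTAAC) start at positions 44, 79, 128.
Rko33II cuts after base 3 of each site, so after positions 46, 81, 130.
Circular molecule, 3 cuts → 3 fragments:
  47–81 → 35 bp
  82–130 → 49 bp
  131–161 then 1–46 → 31 + 46 = 77 bp
Sorted largest to smallest: 77, 49, 35 bp.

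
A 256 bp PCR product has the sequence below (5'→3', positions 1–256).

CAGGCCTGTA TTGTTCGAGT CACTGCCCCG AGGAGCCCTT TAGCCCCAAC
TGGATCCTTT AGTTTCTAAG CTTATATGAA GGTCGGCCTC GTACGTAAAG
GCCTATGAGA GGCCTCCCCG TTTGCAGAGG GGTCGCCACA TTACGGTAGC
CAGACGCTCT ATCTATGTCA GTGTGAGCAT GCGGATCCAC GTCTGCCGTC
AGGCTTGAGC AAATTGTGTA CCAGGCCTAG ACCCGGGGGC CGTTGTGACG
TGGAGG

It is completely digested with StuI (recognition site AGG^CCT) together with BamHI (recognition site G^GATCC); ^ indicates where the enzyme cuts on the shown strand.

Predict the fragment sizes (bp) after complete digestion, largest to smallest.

StuI sites (AGGCCT) start at positions 2, 99, 110, 223.
StuI cuts after base 3 of each site, so after positions 4, 101, 112, 225.
BamHI sites (GGATCC) start at positions 52, 183.
BamHI cuts after the first base of each site, so after positions 52, 183.
Combined cut positions: 4, 52, 101, 112, 183, 225.
Linear molecule, 6 cuts → 7 fragments:
  1–4 → 4 bp
  5–52 → 48 bp
  53–101 → 49 bp
  102–112 → 11 bp
  113–183 → 71 bp
  184–225 → 42 bp
  226–256 → 31 bp
Sorted largest to smallest: 71, 49, 48, 42, 31, 11, 4 bp.

71, 49, 48, 42, 31, 11, 4 bp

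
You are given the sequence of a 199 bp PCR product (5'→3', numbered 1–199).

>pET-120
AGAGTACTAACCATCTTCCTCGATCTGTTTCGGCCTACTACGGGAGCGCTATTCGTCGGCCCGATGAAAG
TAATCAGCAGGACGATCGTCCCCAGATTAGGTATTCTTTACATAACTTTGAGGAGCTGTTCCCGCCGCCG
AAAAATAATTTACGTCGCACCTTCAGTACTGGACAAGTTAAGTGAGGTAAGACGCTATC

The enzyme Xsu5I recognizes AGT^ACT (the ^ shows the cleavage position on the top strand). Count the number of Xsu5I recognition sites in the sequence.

2

AGTACT occurs starting at positions 3, 165.
Xsu5I cuts at 2 sites.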